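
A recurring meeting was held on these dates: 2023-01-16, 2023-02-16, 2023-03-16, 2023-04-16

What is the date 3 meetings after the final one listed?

2023-07-16

The day-of-month is always 16 (31, 28, 31 days between events).
So this recurs on the 16th of each month.
Next: May 2023 → 2023-05-16.
Next: June 2023 → 2023-06-16.
July 2023: 2023-07-16.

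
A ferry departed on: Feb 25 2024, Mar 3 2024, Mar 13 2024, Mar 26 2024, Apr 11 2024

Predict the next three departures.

Apr 30 2024, May 22 2024, Jun 16 2024

The spacing grows by 3 each time: 7, 10, 13, 16 days.
Next gap: 19 days. Apr 11 2024 + 19 days = Apr 30 2024.
Next gap: 22 days. Apr 30 2024 + 22 days = May 22 2024.
Next gap: 25 days. May 22 2024 + 25 days = Jun 16 2024.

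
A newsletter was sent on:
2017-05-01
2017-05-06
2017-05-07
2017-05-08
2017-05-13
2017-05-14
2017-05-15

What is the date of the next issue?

2017-05-20

Every event lands on a Monday or Saturday or Sunday (gaps cycle 5, 1, 1, 5, 1, 1).
So the schedule is: every Monday, Saturday and Sunday.
The following Saturday is 2017-05-20.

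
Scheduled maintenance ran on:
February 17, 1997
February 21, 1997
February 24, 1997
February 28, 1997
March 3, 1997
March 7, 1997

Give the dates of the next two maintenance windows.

March 10, 1997; March 14, 1997

The gap pattern 4, 3, 4, 3, 4 repeats every 2 events.
These are the Mondays and Fridays of each week.
Next Monday: March 10, 1997.
The following Friday is March 14, 1997.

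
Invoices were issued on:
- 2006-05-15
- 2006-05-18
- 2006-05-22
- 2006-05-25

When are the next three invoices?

Every event lands on a Monday or Thursday (gaps cycle 3, 4, 3).
So the schedule is: every Monday and Thursday.
The following Monday is 2006-05-29.
Next Thursday: 2006-06-01.
Next Monday: 2006-06-05.

2006-05-29, 2006-06-01, 2006-06-05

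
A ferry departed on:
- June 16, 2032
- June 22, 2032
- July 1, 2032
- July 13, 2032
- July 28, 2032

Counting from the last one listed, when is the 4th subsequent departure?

Gaps: 6, 9, 12, 15 days — each gap is 3 larger than the previous one.
Next gap: 18 days. July 28, 2032 + 18 days = August 15, 2032.
Next gap: 21 days. August 15, 2032 + 21 days = September 5, 2032.
Next gap: 24 days. September 5, 2032 + 24 days = September 29, 2032.
Next gap: 27 days. September 29, 2032 + 27 days = October 26, 2032.

October 26, 2032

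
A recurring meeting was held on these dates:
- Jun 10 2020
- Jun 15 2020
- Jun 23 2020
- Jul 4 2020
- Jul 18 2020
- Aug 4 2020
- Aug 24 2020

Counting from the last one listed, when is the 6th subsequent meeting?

Intervals are 5, 8, 11, 14, 17, 20 days — an arithmetic progression with common difference 3.
Next gap: 23 days. Aug 24 2020 + 23 days = Sep 16 2020.
Next gap: 26 days. Sep 16 2020 + 26 days = Oct 12 2020.
Next gap: 29 days. Oct 12 2020 + 29 days = Nov 10 2020.
Next gap: 32 days. Nov 10 2020 + 32 days = Dec 12 2020.
Next gap: 35 days. Dec 12 2020 + 35 days = Jan 16 2021.
Next gap: 38 days. Jan 16 2021 + 38 days = Feb 23 2021.

Feb 23 2021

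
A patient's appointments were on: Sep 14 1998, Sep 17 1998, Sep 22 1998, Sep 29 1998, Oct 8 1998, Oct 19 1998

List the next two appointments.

Nov 1 1998, Nov 16 1998

Gaps: 3, 5, 7, 9, 11 days — each gap is 2 larger than the previous one.
Next gap: 13 days. Oct 19 1998 + 13 days = Nov 1 1998.
Next gap: 15 days. Nov 1 1998 + 15 days = Nov 16 1998.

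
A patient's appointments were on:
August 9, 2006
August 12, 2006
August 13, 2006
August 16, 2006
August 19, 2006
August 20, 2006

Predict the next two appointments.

Gaps: 3, 1, 3, 3, 1 days — not constant, but cyclic with period 3.
The events fall on every Wednesday, Saturday and Sunday.
The following Wednesday is August 23, 2006.
Next Saturday: August 26, 2006.

August 23, 2006; August 26, 2006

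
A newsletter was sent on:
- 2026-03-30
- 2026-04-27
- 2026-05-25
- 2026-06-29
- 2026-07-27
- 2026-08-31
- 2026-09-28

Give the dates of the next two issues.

2026-10-26, 2026-11-30

Every date is a Monday; gaps 28, 28, 35, 28, 35, 28 days.
Each is the last Monday of its month (at least one falls on the 29th or later, ruling out '4th Monday').
October 2026 ends with Monday 2026-10-26.
November 2026 ends with Monday 2026-11-30.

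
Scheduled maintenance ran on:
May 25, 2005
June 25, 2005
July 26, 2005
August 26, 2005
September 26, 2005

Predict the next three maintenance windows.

October 27, 2005; November 27, 2005; December 28, 2005

Gaps between consecutive events: 31, 31, 31, 31 days — a constant 31-day interval.
September 26, 2005 + 31 days = October 27, 2005.
October 27, 2005 + 31 days = November 27, 2005.
November 27, 2005 + 31 days = December 28, 2005.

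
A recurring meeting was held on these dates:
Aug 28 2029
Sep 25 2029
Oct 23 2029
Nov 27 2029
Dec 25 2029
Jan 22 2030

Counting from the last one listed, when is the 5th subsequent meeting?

Jun 25 2030

All dates are Tuesdays, 28, 28, 35, 28, 28 days apart.
Specifically, the 4th Tuesday of each month.
4th Tuesday of February 2030: Feb 26 2030.
4th Tuesday of March 2030: Mar 26 2030.
4th Tuesday of April 2030: Apr 23 2030.
4th Tuesday of May 2030: May 28 2030.
4th Tuesday of June 2030: Jun 25 2030.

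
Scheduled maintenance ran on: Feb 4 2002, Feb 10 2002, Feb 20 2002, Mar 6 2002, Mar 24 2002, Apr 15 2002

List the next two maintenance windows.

The spacing grows by 4 each time: 6, 10, 14, 18, 22 days.
Next gap: 26 days. Apr 15 2002 + 26 days = May 11 2002.
Next gap: 30 days. May 11 2002 + 30 days = Jun 10 2002.

May 11 2002, Jun 10 2002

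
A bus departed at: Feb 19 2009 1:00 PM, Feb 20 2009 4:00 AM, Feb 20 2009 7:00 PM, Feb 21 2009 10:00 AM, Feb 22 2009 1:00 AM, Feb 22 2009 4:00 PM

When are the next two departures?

Feb 23 2009 7:00 AM, Feb 23 2009 10:00 PM

The interval is a steady 15 hours (15, 15, 15, 15, 15).
Feb 22 2009 4:00 PM + 15 h = Feb 23 2009 7:00 AM.
Feb 23 2009 7:00 AM + 15 h = Feb 23 2009 10:00 PM.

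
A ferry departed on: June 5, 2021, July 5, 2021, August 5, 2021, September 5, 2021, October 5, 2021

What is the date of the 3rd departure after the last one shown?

Gaps: 30, 31, 31, 30 days — not constant. Every event is on the 5th of the month.
Pattern: the 5th of each month.
Next: November 2021 → November 5, 2021.
December 2021: December 5, 2021.
Next: January 2022 → January 5, 2022.

January 5, 2022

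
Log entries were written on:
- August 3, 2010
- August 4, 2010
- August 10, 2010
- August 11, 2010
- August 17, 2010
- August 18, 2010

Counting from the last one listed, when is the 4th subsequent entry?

Gaps: 1, 6, 1, 6, 1 days — not constant, but cyclic with period 2.
The events fall on every Tuesday and Wednesday.
The following Tuesday is August 24, 2010.
Next Wednesday: August 25, 2010.
The following Tuesday is August 31, 2010.
The following Wednesday is September 1, 2010.

September 1, 2010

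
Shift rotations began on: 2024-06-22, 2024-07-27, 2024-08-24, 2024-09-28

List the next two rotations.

Gaps: 35, 28, 35 days — a mix of 28 and 35. Every date is a Saturday.
Each is the 4th Saturday of its month.
4th Saturday of October 2024: 2024-10-26.
November 2024 — 4th Saturday is 2024-11-23.

2024-10-26, 2024-11-23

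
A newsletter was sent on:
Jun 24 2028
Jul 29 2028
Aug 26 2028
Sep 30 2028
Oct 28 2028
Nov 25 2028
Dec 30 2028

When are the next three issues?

All Saturdays; the gaps (35, 28, 35, 28, 28, 35) vary with month length.
This is the last Saturday of each month.
Last Saturday of January 2029: Jan 27 2029.
February 2029 ends with Saturday Feb 24 2029.
March 2029 ends with Saturday Mar 31 2029.

Jan 27 2029, Feb 24 2029, Mar 31 2029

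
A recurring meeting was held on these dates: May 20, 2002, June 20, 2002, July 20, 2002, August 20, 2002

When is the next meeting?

The day-of-month is always 20 (31, 30, 31 days between events).
So this recurs on the 20th of each month.
Next: September 2002 → September 20, 2002.

September 20, 2002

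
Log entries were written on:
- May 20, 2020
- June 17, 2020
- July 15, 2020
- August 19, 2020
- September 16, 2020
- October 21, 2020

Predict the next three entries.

These are Wednesdays at 28- or 35-day spacing (28, 28, 35, 28, 35).
The pattern: 3rd Wednesday of the month.
3rd Wednesday of November 2020: November 18, 2020.
3rd Wednesday of December 2020: December 16, 2020.
January 2021 — 3rd Wednesday is January 20, 2021.

November 18, 2020; December 16, 2020; January 20, 2021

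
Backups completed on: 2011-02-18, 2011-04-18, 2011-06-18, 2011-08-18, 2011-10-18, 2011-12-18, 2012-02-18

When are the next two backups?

The day-of-month is always 18 (59, 61, 61, 61, 61, 62 days between events).
So this recurs on the 18th of every 2 months.
Next: April 2012 → 2012-04-18.
June 2012: 2012-06-18.

2012-04-18, 2012-06-18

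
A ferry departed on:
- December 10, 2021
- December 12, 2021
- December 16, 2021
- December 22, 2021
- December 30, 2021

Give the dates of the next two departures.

January 9, 2022; January 21, 2022

The spacing grows by 2 each time: 2, 4, 6, 8 days.
Next gap: 10 days. December 30, 2021 + 10 days = January 9, 2022.
Next gap: 12 days. January 9, 2022 + 12 days = January 21, 2022.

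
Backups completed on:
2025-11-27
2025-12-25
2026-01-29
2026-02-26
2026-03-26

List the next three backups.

All Thursdays; the gaps (28, 35, 28, 28) vary with month length.
This is the last Thursday of each month.
April 2026 ends with Thursday 2026-04-30.
May 2026 ends with Thursday 2026-05-28.
June 2026 ends with Thursday 2026-06-25.

2026-04-30, 2026-05-28, 2026-06-25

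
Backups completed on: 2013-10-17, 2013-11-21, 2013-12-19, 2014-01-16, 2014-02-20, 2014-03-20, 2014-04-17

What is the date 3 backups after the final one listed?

Gaps: 35, 28, 28, 35, 28, 28 days — a mix of 28 and 35. Every date is a Thursday.
Each is the 3rd Thursday of its month.
May 2014 — 3rd Thursday is 2014-05-15.
3rd Thursday of June 2014: 2014-06-19.
3rd Thursday of July 2014: 2014-07-17.

2014-07-17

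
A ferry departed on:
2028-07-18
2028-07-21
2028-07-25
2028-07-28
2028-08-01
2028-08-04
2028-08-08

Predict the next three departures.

Every event lands on a Tuesday or Friday (gaps cycle 3, 4, 3, 4, 3, 4).
So the schedule is: every Tuesday and Friday.
Next Friday: 2028-08-11.
The following Tuesday is 2028-08-15.
Next Friday: 2028-08-18.

2028-08-11, 2028-08-15, 2028-08-18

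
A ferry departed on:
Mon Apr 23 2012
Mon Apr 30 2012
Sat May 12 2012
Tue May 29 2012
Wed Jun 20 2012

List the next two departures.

The spacing grows by 5 each time: 7, 12, 17, 22 days.
Next gap: 27 days. Wed Jun 20 2012 + 27 days = Tue Jul 17 2012.
Next gap: 32 days. Tue Jul 17 2012 + 32 days = Sat Aug 18 2012.

Tue Jul 17 2012, Sat Aug 18 2012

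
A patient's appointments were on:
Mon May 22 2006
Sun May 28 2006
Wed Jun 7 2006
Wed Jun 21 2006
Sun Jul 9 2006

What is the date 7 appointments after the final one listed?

The spacing grows by 4 each time: 6, 10, 14, 18 days.
Next gap: 22 days. Sun Jul 9 2006 + 22 days = Mon Jul 31 2006.
Next gap: 26 days. Mon Jul 31 2006 + 26 days = Sat Aug 26 2006.
Next gap: 30 days. Sat Aug 26 2006 + 30 days = Mon Sep 25 2006.
Next gap: 34 days. Mon Sep 25 2006 + 34 days = Sun Oct 29 2006.
Next gap: 38 days. Sun Oct 29 2006 + 38 days = Wed Dec 6 2006.
Next gap: 42 days. Wed Dec 6 2006 + 42 days = Wed Jan 17 2007.
Next gap: 46 days. Wed Jan 17 2007 + 46 days = Sun Mar 4 2007.

Sun Mar 4 2007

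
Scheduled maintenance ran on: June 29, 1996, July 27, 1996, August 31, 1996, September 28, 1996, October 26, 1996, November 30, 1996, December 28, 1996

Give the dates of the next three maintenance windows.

January 25, 1997; February 22, 1997; March 29, 1997

These are Saturdays with 28, 35, 28, 28, 35, 28-day gaps.
Each is the final Saturday of its month — June 29, 1996 is past the 28th, so '4th Saturday' doesn't fit.
Last Saturday of January 1997: January 25, 1997.
Last Saturday of February 1997: February 22, 1997.
Last Saturday of March 1997: March 29, 1997.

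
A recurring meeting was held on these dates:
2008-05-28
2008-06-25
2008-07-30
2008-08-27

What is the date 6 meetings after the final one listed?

2009-02-25

Every date is a Wednesday; gaps 28, 35, 28 days.
Each is the last Wednesday of its month (at least one falls on the 29th or later, ruling out '4th Wednesday').
Last Wednesday of September 2008: 2008-09-24.
October 2008 ends with Wednesday 2008-10-29.
November 2008 ends with Wednesday 2008-11-26.
Last Wednesday of December 2008: 2008-12-31.
Last Wednesday of January 2009: 2009-01-28.
February 2009 ends with Wednesday 2009-02-25.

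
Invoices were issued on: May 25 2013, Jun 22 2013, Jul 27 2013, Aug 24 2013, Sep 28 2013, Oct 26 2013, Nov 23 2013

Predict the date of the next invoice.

Dec 28 2013

These are Saturdays at 28- or 35-day spacing (28, 35, 28, 35, 28, 28).
The pattern: 4th Saturday of the month.
4th Saturday of December 2013: Dec 28 2013.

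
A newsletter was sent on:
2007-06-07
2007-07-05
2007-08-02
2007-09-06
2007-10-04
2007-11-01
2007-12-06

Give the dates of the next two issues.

All dates are Thursdays, 28, 28, 35, 28, 28, 35 days apart.
Specifically, the 1st Thursday of each month.
1st Thursday of January 2008: 2008-01-03.
February 2008 — 1st Thursday is 2008-02-07.

2008-01-03, 2008-02-07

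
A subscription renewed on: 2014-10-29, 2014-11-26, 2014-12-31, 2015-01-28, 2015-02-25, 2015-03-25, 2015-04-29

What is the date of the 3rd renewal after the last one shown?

2015-07-29

These are Wednesdays with 28, 35, 28, 28, 28, 35-day gaps.
Each is the final Wednesday of its month — 2014-10-29 is past the 28th, so '4th Wednesday' doesn't fit.
May 2015 ends with Wednesday 2015-05-27.
Last Wednesday of June 2015: 2015-06-24.
Last Wednesday of July 2015: 2015-07-29.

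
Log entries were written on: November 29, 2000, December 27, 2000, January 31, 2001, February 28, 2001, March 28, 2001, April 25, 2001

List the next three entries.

May 30, 2001; June 27, 2001; July 25, 2001

All Wednesdays; the gaps (28, 35, 28, 28, 28) vary with month length.
This is the last Wednesday of each month.
Last Wednesday of May 2001: May 30, 2001.
Last Wednesday of June 2001: June 27, 2001.
Last Wednesday of July 2001: July 25, 2001.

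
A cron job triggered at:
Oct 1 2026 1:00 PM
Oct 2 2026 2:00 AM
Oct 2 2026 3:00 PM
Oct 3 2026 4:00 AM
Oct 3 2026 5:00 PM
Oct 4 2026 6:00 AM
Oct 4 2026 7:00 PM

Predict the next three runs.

Oct 5 2026 8:00 AM, Oct 5 2026 9:00 PM, Oct 6 2026 10:00 AM

The interval is a steady 13 hours (13, 13, 13, 13, 13, 13).
Oct 4 2026 7:00 PM + 13 h = Oct 5 2026 8:00 AM.
Oct 5 2026 8:00 AM + 13 h = Oct 5 2026 9:00 PM.
Oct 5 2026 9:00 PM + 13 h = Oct 6 2026 10:00 AM.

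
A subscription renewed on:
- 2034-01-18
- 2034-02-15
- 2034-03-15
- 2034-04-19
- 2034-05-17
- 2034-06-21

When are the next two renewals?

All dates are Wednesdays, 28, 28, 35, 28, 35 days apart.
Specifically, the 3rd Wednesday of each month.
July 2034 — 3rd Wednesday is 2034-07-19.
3rd Wednesday of August 2034: 2034-08-16.

2034-07-19, 2034-08-16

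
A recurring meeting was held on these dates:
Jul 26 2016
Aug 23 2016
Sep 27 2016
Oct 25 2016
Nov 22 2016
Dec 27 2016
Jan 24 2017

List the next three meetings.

Feb 28 2017, Mar 28 2017, Apr 25 2017

All dates are Tuesdays, 28, 35, 28, 28, 35, 28 days apart.
Specifically, the 4th Tuesday of each month.
4th Tuesday of February 2017: Feb 28 2017.
4th Tuesday of March 2017: Mar 28 2017.
4th Tuesday of April 2017: Apr 25 2017.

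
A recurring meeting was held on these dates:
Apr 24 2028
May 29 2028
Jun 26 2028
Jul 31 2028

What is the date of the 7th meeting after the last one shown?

Feb 26 2029

These are Mondays with 35, 28, 35-day gaps.
Each is the final Monday of its month — May 29 2028 is past the 28th, so '4th Monday' doesn't fit.
Last Monday of August 2028: Aug 28 2028.
September 2028 ends with Monday Sep 25 2028.
Last Monday of October 2028: Oct 30 2028.
November 2028 ends with Monday Nov 27 2028.
Last Monday of December 2028: Dec 25 2028.
Last Monday of January 2029: Jan 29 2029.
Last Monday of February 2029: Feb 26 2029.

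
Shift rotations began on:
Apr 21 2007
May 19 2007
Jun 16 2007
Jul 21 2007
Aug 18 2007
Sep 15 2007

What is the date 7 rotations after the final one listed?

Apr 19 2008

Gaps: 28, 28, 35, 28, 28 days — a mix of 28 and 35. Every date is a Saturday.
Each is the 3rd Saturday of its month.
3rd Saturday of October 2007: Oct 20 2007.
3rd Saturday of November 2007: Nov 17 2007.
3rd Saturday of December 2007: Dec 15 2007.
January 2008 — 3rd Saturday is Jan 19 2008.
February 2008 — 3rd Saturday is Feb 16 2008.
March 2008 — 3rd Saturday is Mar 15 2008.
April 2008 — 3rd Saturday is Apr 19 2008.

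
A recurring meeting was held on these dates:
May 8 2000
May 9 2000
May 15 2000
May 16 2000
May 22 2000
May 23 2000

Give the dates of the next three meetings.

May 29 2000, May 30 2000, Jun 5 2000

The gap pattern 1, 6, 1, 6, 1 repeats every 2 events.
These are the Mondays and Tuesdays of each week.
Next Monday: May 29 2000.
The following Tuesday is May 30 2000.
Next Monday: Jun 5 2000.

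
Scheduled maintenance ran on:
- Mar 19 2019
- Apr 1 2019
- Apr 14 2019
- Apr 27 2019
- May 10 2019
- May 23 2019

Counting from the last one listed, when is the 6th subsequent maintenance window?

Gaps between consecutive events: 13, 13, 13, 13, 13 days — a constant 13-day interval.
May 23 2019 + 13 days = Jun 5 2019.
Jun 5 2019 + 13 days = Jun 18 2019.
Jun 18 2019 + 13 days = Jul 1 2019.
Jul 1 2019 + 13 days = Jul 14 2019.
Jul 14 2019 + 13 days = Jul 27 2019.
Jul 27 2019 + 13 days = Aug 9 2019.

Aug 9 2019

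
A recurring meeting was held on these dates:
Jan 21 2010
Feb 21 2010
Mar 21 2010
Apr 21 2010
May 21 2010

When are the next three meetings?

Jun 21 2010, Jul 21 2010, Aug 21 2010

The day-of-month is always 21 (31, 28, 31, 30 days between events).
So this recurs on the 21st of each month.
Next: June 2010 → Jun 21 2010.
Next: July 2010 → Jul 21 2010.
Next: August 2010 → Aug 21 2010.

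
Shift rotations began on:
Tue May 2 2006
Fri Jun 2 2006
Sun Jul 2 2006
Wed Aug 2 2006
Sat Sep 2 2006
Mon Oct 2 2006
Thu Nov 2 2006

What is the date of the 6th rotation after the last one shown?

Wed May 2 2007

The day-of-month is always 2 (31, 30, 31, 31, 30, 31 days between events).
So this recurs on the 2nd of each month.
December 2006: Sat Dec 2 2006.
January 2007: Tue Jan 2 2007.
Next: February 2007 → Fri Feb 2 2007.
March 2007: Fri Mar 2 2007.
Next: April 2007 → Mon Apr 2 2007.
May 2007: Wed May 2 2007.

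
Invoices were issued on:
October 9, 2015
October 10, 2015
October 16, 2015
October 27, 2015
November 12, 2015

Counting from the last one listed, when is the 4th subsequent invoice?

March 5, 2016

Intervals are 1, 6, 11, 16 days — an arithmetic progression with common difference 5.
Next gap: 21 days. November 12, 2015 + 21 days = December 3, 2015.
Next gap: 26 days. December 3, 2015 + 26 days = December 29, 2015.
Next gap: 31 days. December 29, 2015 + 31 days = January 29, 2016.
Next gap: 36 days. January 29, 2016 + 36 days = March 5, 2016.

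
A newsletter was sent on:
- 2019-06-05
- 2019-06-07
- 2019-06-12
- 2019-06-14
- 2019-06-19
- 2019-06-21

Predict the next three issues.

Gaps: 2, 5, 2, 5, 2 days — not constant, but cyclic with period 2.
The events fall on every Wednesday and Friday.
The following Wednesday is 2019-06-26.
Next Friday: 2019-06-28.
The following Wednesday is 2019-07-03.

2019-06-26, 2019-06-28, 2019-07-03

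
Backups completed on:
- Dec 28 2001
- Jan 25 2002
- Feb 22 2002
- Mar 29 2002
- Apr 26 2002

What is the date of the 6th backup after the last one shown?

Oct 25 2002

All Fridays; the gaps (28, 28, 35, 28) vary with month length.
This is the last Friday of each month.
May 2002 ends with Friday May 31 2002.
June 2002 ends with Friday Jun 28 2002.
July 2002 ends with Friday Jul 26 2002.
August 2002 ends with Friday Aug 30 2002.
September 2002 ends with Friday Sep 27 2002.
Last Friday of October 2002: Oct 25 2002.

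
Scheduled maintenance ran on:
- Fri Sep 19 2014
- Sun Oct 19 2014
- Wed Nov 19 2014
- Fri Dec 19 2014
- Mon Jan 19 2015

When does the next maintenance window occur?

Each date is the 19th; the gaps (30, 31, 30, 31) track the month lengths.
The rule is the 19th of each month.
Next: February 2015 → Thu Feb 19 2015.

Thu Feb 19 2015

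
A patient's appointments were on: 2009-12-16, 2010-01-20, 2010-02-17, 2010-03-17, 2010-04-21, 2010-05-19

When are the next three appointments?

All dates are Wednesdays, 35, 28, 28, 35, 28 days apart.
Specifically, the 3rd Wednesday of each month.
3rd Wednesday of June 2010: 2010-06-16.
3rd Wednesday of July 2010: 2010-07-21.
August 2010 — 3rd Wednesday is 2010-08-18.

2010-06-16, 2010-07-21, 2010-08-18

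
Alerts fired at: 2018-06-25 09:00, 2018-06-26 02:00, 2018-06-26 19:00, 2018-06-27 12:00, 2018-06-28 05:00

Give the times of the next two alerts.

2018-06-28 22:00, 2018-06-29 15:00

Spacing: 17, 17, 17, 17 h — constant 17 h.
2018-06-28 05:00 + 17 h = 2018-06-28 22:00.
2018-06-28 22:00 + 17 h = 2018-06-29 15:00.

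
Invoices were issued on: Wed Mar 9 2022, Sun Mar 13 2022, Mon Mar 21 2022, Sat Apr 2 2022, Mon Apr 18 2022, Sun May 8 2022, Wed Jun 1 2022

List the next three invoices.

Gaps: 4, 8, 12, 16, 20, 24 days — each gap is 4 larger than the previous one.
Next gap: 28 days. Wed Jun 1 2022 + 28 days = Wed Jun 29 2022.
Next gap: 32 days. Wed Jun 29 2022 + 32 days = Sun Jul 31 2022.
Next gap: 36 days. Sun Jul 31 2022 + 36 days = Mon Sep 5 2022.

Wed Jun 29 2022, Sun Jul 31 2022, Mon Sep 5 2022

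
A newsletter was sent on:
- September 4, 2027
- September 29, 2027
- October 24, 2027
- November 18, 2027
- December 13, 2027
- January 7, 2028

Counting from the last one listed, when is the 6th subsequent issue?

Gaps between consecutive events: 25, 25, 25, 25, 25 days — a constant 25-day interval.
January 7, 2028 + 25 days = February 1, 2028.
February 1, 2028 + 25 days = February 26, 2028.
February 26, 2028 + 25 days = March 22, 2028.
March 22, 2028 + 25 days = April 16, 2028.
April 16, 2028 + 25 days = May 11, 2028.
May 11, 2028 + 25 days = June 5, 2028.

June 5, 2028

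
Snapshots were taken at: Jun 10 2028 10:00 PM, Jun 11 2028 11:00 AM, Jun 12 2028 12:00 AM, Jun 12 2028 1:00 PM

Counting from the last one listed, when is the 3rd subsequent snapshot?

Jun 14 2028 4:00 AM

Spacing: 13, 13, 13 h — constant 13 h.
Jun 12 2028 1:00 PM + 13 h = Jun 13 2028 2:00 AM.
Jun 13 2028 2:00 AM + 13 h = Jun 13 2028 3:00 PM.
Jun 13 2028 3:00 PM + 13 h = Jun 14 2028 4:00 AM.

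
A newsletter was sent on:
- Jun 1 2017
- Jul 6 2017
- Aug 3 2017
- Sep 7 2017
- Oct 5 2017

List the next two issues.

Nov 2 2017, Dec 7 2017

Gaps: 35, 28, 35, 28 days — a mix of 28 and 35. Every date is a Thursday.
Each is the 1st Thursday of its month.
1st Thursday of November 2017: Nov 2 2017.
1st Thursday of December 2017: Dec 7 2017.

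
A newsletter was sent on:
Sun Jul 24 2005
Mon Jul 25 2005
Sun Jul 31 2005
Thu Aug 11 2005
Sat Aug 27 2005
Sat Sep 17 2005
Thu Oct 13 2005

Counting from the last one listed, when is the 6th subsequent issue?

Intervals are 1, 6, 11, 16, 21, 26 days — an arithmetic progression with common difference 5.
Next gap: 31 days. Thu Oct 13 2005 + 31 days = Sun Nov 13 2005.
Next gap: 36 days. Sun Nov 13 2005 + 36 days = Mon Dec 19 2005.
Next gap: 41 days. Mon Dec 19 2005 + 41 days = Sun Jan 29 2006.
Next gap: 46 days. Sun Jan 29 2006 + 46 days = Thu Mar 16 2006.
Next gap: 51 days. Thu Mar 16 2006 + 51 days = Sat May 6 2006.
Next gap: 56 days. Sat May 6 2006 + 56 days = Sat Jul 1 2006.

Sat Jul 1 2006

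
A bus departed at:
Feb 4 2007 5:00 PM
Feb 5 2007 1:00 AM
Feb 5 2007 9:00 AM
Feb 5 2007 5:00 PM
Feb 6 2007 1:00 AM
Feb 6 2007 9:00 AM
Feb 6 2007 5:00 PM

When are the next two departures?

The interval is a steady 8 hours (8, 8, 8, 8, 8, 8).
Feb 6 2007 5:00 PM + 8 h = Feb 7 2007 1:00 AM.
Feb 7 2007 1:00 AM + 8 h = Feb 7 2007 9:00 AM.

Feb 7 2007 1:00 AM, Feb 7 2007 9:00 AM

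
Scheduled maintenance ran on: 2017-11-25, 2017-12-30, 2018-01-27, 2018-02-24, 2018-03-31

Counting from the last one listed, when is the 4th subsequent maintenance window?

2018-07-28

Every date is a Saturday; gaps 35, 28, 28, 35 days.
Each is the last Saturday of its month (at least one falls on the 29th or later, ruling out '4th Saturday').
April 2018 ends with Saturday 2018-04-28.
May 2018 ends with Saturday 2018-05-26.
Last Saturday of June 2018: 2018-06-30.
July 2018 ends with Saturday 2018-07-28.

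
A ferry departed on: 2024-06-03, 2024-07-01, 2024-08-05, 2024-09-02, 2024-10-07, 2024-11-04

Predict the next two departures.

These are Mondays at 28- or 35-day spacing (28, 35, 28, 35, 28).
The pattern: 1st Monday of the month.
December 2024 — 1st Monday is 2024-12-02.
1st Monday of January 2025: 2025-01-06.

2024-12-02, 2025-01-06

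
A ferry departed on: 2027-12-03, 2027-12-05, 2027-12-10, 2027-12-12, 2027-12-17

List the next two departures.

2027-12-19, 2027-12-24

Gaps: 2, 5, 2, 5 days — not constant, but cyclic with period 2.
The events fall on every Friday and Sunday.
Next Sunday: 2027-12-19.
The following Friday is 2027-12-24.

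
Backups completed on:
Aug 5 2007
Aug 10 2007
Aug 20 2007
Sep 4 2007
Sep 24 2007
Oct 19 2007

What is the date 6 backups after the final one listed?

Intervals are 5, 10, 15, 20, 25 days — an arithmetic progression with common difference 5.
Next gap: 30 days. Oct 19 2007 + 30 days = Nov 18 2007.
Next gap: 35 days. Nov 18 2007 + 35 days = Dec 23 2007.
Next gap: 40 days. Dec 23 2007 + 40 days = Feb 1 2008.
Next gap: 45 days. Feb 1 2008 + 45 days = Mar 17 2008.
Next gap: 50 days. Mar 17 2008 + 50 days = May 6 2008.
Next gap: 55 days. May 6 2008 + 55 days = Jun 30 2008.

Jun 30 2008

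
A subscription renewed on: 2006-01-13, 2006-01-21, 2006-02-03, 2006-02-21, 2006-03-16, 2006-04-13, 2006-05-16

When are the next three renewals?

The spacing grows by 5 each time: 8, 13, 18, 23, 28, 33 days.
Next gap: 38 days. 2006-05-16 + 38 days = 2006-06-23.
Next gap: 43 days. 2006-06-23 + 43 days = 2006-08-05.
Next gap: 48 days. 2006-08-05 + 48 days = 2006-09-22.

2006-06-23, 2006-08-05, 2006-09-22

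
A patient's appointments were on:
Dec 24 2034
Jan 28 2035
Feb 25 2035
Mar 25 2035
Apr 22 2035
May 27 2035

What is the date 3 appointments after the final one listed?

Aug 26 2035

Gaps: 35, 28, 28, 28, 35 days — a mix of 28 and 35. Every date is a Sunday.
Each is the 4th Sunday of its month.
4th Sunday of June 2035: Jun 24 2035.
July 2035 — 4th Sunday is Jul 22 2035.
4th Sunday of August 2035: Aug 26 2035.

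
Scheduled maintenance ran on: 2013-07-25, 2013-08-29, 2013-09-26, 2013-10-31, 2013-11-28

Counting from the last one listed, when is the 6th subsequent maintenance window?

These are Thursdays with 35, 28, 35, 28-day gaps.
Each is the final Thursday of its month — 2013-08-29 is past the 28th, so '4th Thursday' doesn't fit.
December 2013 ends with Thursday 2013-12-26.
Last Thursday of January 2014: 2014-01-30.
Last Thursday of February 2014: 2014-02-27.
March 2014 ends with Thursday 2014-03-27.
April 2014 ends with Thursday 2014-04-24.
Last Thursday of May 2014: 2014-05-29.

2014-05-29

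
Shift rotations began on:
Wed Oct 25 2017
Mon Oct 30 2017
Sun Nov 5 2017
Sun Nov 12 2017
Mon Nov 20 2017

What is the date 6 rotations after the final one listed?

The spacing grows by 1 each time: 5, 6, 7, 8 days.
Next gap: 9 days. Mon Nov 20 2017 + 9 days = Wed Nov 29 2017.
Next gap: 10 days. Wed Nov 29 2017 + 10 days = Sat Dec 9 2017.
Next gap: 11 days. Sat Dec 9 2017 + 11 days = Wed Dec 20 2017.
Next gap: 12 days. Wed Dec 20 2017 + 12 days = Mon Jan 1 2018.
Next gap: 13 days. Mon Jan 1 2018 + 13 days = Sun Jan 14 2018.
Next gap: 14 days. Sun Jan 14 2018 + 14 days = Sun Jan 28 2018.

Sun Jan 28 2018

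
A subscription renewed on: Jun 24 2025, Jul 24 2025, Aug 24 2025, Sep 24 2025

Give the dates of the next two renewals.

Gaps: 30, 31, 31 days — not constant. Every event is on the 24th of the month.
Pattern: the 24th of each month.
Next: October 2025 → Oct 24 2025.
November 2025: Nov 24 2025.

Oct 24 2025, Nov 24 2025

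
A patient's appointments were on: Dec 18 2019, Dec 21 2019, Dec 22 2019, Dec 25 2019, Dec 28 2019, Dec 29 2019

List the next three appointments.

Jan 1 2020, Jan 4 2020, Jan 5 2020

The gap pattern 3, 1, 3, 3, 1 repeats every 3 events.
These are the Wednesdays, Saturdays and Sundays of each week.
Next Wednesday: Jan 1 2020.
Next Saturday: Jan 4 2020.
The following Sunday is Jan 5 2020.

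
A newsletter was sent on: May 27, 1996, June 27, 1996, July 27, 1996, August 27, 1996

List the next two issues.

The day-of-month is always 27 (31, 30, 31 days between events).
So this recurs on the 27th of each month.
September 1996: September 27, 1996.
Next: October 1996 → October 27, 1996.

September 27, 1996; October 27, 1996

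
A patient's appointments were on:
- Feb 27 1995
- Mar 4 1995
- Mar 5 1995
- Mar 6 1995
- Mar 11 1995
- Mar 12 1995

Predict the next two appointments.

Every event lands on a Monday or Saturday or Sunday (gaps cycle 5, 1, 1, 5, 1).
So the schedule is: every Monday, Saturday and Sunday.
The following Monday is Mar 13 1995.
The following Saturday is Mar 18 1995.

Mar 13 1995, Mar 18 1995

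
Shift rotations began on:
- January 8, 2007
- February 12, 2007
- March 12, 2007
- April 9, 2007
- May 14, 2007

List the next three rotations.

These are Mondays at 28- or 35-day spacing (35, 28, 28, 35).
The pattern: 2nd Monday of the month.
2nd Monday of June 2007: June 11, 2007.
2nd Monday of July 2007: July 9, 2007.
August 2007 — 2nd Monday is August 13, 2007.

June 11, 2007; July 9, 2007; August 13, 2007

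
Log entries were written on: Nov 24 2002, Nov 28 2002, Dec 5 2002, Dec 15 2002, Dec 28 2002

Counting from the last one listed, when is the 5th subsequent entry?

Apr 17 2003

Intervals are 4, 7, 10, 13 days — an arithmetic progression with common difference 3.
Next gap: 16 days. Dec 28 2002 + 16 days = Jan 13 2003.
Next gap: 19 days. Jan 13 2003 + 19 days = Feb 1 2003.
Next gap: 22 days. Feb 1 2003 + 22 days = Feb 23 2003.
Next gap: 25 days. Feb 23 2003 + 25 days = Mar 20 2003.
Next gap: 28 days. Mar 20 2003 + 28 days = Apr 17 2003.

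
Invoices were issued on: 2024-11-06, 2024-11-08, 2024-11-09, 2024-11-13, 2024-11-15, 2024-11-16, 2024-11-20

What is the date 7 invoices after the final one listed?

2024-12-06

Every event lands on a Wednesday or Friday or Saturday (gaps cycle 2, 1, 4, 2, 1, 4).
So the schedule is: every Wednesday, Friday and Saturday.
Next Friday: 2024-11-22.
Next Saturday: 2024-11-23.
Next Wednesday: 2024-11-27.
Next Friday: 2024-11-29.
The following Saturday is 2024-11-30.
The following Wednesday is 2024-12-04.
Next Friday: 2024-12-06.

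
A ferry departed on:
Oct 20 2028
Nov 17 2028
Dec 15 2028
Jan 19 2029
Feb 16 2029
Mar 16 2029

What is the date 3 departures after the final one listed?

Jun 15 2029

All dates are Fridays, 28, 28, 35, 28, 28 days apart.
Specifically, the 3rd Friday of each month.
April 2029 — 3rd Friday is Apr 20 2029.
3rd Friday of May 2029: May 18 2029.
June 2029 — 3rd Friday is Jun 15 2029.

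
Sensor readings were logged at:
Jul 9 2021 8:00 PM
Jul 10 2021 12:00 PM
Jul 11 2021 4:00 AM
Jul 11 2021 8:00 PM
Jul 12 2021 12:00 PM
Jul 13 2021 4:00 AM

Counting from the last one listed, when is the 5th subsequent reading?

Jul 16 2021 12:00 PM

Spacing: 16, 16, 16, 16, 16 h — constant 16 h.
Jul 13 2021 4:00 AM + 16 h = Jul 13 2021 8:00 PM.
Jul 13 2021 8:00 PM + 16 h = Jul 14 2021 12:00 PM.
Jul 14 2021 12:00 PM + 16 h = Jul 15 2021 4:00 AM.
Jul 15 2021 4:00 AM + 16 h = Jul 15 2021 8:00 PM.
Jul 15 2021 8:00 PM + 16 h = Jul 16 2021 12:00 PM.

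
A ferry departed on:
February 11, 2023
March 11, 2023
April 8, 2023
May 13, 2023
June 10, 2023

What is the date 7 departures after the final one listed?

All dates are Saturdays, 28, 28, 35, 28 days apart.
Specifically, the 2nd Saturday of each month.
July 2023 — 2nd Saturday is July 8, 2023.
August 2023 — 2nd Saturday is August 12, 2023.
2nd Saturday of September 2023: September 9, 2023.
2nd Saturday of October 2023: October 14, 2023.
November 2023 — 2nd Saturday is November 11, 2023.
2nd Saturday of December 2023: December 9, 2023.
2nd Saturday of January 2024: January 13, 2024.

January 13, 2024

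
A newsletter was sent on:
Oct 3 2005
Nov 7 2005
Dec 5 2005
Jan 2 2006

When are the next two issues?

Feb 6 2006, Mar 6 2006

Gaps: 35, 28, 28 days — a mix of 28 and 35. Every date is a Monday.
Each is the 1st Monday of its month.
February 2006 — 1st Monday is Feb 6 2006.
March 2006 — 1st Monday is Mar 6 2006.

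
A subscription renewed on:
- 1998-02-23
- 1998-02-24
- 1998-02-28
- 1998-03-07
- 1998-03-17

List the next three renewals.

1998-03-30, 1998-04-15, 1998-05-04

The spacing grows by 3 each time: 1, 4, 7, 10 days.
Next gap: 13 days. 1998-03-17 + 13 days = 1998-03-30.
Next gap: 16 days. 1998-03-30 + 16 days = 1998-04-15.
Next gap: 19 days. 1998-04-15 + 19 days = 1998-05-04.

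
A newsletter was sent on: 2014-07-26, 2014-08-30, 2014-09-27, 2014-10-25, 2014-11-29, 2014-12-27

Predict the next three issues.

Every date is a Saturday; gaps 35, 28, 28, 35, 28 days.
Each is the last Saturday of its month (at least one falls on the 29th or later, ruling out '4th Saturday').
January 2015 ends with Saturday 2015-01-31.
February 2015 ends with Saturday 2015-02-28.
March 2015 ends with Saturday 2015-03-28.

2015-01-31, 2015-02-28, 2015-03-28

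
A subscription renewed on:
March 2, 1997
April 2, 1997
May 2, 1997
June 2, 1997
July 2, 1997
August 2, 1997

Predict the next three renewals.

Gaps: 31, 30, 31, 30, 31 days — not constant. Every event is on the 2nd of the month.
Pattern: the 2nd of each month.
September 1997: September 2, 1997.
Next: October 1997 → October 2, 1997.
Next: November 1997 → November 2, 1997.

September 2, 1997; October 2, 1997; November 2, 1997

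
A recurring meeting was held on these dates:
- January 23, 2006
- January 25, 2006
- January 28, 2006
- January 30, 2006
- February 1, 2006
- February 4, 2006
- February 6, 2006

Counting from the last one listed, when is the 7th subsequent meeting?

February 22, 2006

The gap pattern 2, 3, 2, 2, 3, 2 repeats every 3 events.
These are the Mondays, Wednesdays and Saturdays of each week.
The following Wednesday is February 8, 2006.
The following Saturday is February 11, 2006.
The following Monday is February 13, 2006.
The following Wednesday is February 15, 2006.
The following Saturday is February 18, 2006.
The following Monday is February 20, 2006.
The following Wednesday is February 22, 2006.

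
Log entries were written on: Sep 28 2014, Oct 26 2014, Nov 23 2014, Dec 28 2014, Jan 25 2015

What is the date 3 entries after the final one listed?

Gaps: 28, 28, 35, 28 days — a mix of 28 and 35. Every date is a Sunday.
Each is the 4th Sunday of its month.
4th Sunday of February 2015: Feb 22 2015.
4th Sunday of March 2015: Mar 22 2015.
4th Sunday of April 2015: Apr 26 2015.

Apr 26 2015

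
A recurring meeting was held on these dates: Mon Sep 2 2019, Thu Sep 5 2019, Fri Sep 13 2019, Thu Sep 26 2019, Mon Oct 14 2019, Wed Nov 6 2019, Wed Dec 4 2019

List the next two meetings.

Intervals are 3, 8, 13, 18, 23, 28 days — an arithmetic progression with common difference 5.
Next gap: 33 days. Wed Dec 4 2019 + 33 days = Mon Jan 6 2020.
Next gap: 38 days. Mon Jan 6 2020 + 38 days = Thu Feb 13 2020.

Mon Jan 6 2020, Thu Feb 13 2020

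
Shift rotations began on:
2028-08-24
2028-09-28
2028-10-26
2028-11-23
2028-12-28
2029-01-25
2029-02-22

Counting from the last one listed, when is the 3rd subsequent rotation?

2029-05-24

All dates are Thursdays, 35, 28, 28, 35, 28, 28 days apart.
Specifically, the 4th Thursday of each month.
4th Thursday of March 2029: 2029-03-22.
4th Thursday of April 2029: 2029-04-26.
4th Thursday of May 2029: 2029-05-24.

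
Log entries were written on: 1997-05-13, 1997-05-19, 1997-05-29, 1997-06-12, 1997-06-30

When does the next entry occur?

1997-07-22

Intervals are 6, 10, 14, 18 days — an arithmetic progression with common difference 4.
Next gap: 22 days. 1997-06-30 + 22 days = 1997-07-22.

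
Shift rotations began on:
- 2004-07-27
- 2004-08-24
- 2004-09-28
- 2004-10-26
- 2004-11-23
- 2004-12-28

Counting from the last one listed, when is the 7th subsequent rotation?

2005-07-26

Gaps: 28, 35, 28, 28, 35 days — a mix of 28 and 35. Every date is a Tuesday.
Each is the 4th Tuesday of its month.
January 2005 — 4th Tuesday is 2005-01-25.
February 2005 — 4th Tuesday is 2005-02-22.
4th Tuesday of March 2005: 2005-03-22.
April 2005 — 4th Tuesday is 2005-04-26.
May 2005 — 4th Tuesday is 2005-05-24.
June 2005 — 4th Tuesday is 2005-06-28.
4th Tuesday of July 2005: 2005-07-26.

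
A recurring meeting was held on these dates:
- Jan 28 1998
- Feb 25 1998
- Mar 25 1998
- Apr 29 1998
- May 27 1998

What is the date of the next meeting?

These are Wednesdays with 28, 28, 35, 28-day gaps.
Each is the final Wednesday of its month — Apr 29 1998 is past the 28th, so '4th Wednesday' doesn't fit.
Last Wednesday of June 1998: Jun 24 1998.

Jun 24 1998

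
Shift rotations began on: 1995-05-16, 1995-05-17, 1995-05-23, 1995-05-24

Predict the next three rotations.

Every event lands on a Tuesday or Wednesday (gaps cycle 1, 6, 1).
So the schedule is: every Tuesday and Wednesday.
The following Tuesday is 1995-05-30.
Next Wednesday: 1995-05-31.
The following Tuesday is 1995-06-06.

1995-05-30, 1995-05-31, 1995-06-06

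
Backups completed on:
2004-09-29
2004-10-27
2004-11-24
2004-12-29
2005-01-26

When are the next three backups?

2005-02-23, 2005-03-30, 2005-04-27

All Wednesdays; the gaps (28, 28, 35, 28) vary with month length.
This is the last Wednesday of each month.
February 2005 ends with Wednesday 2005-02-23.
March 2005 ends with Wednesday 2005-03-30.
Last Wednesday of April 2005: 2005-04-27.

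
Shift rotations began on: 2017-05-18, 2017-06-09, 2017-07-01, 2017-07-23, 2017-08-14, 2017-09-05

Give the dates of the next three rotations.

Every event comes 22 days after the last (22, 22, 22, 22, 22).
2017-09-05 + 22 days = 2017-09-27.
2017-09-27 + 22 days = 2017-10-19.
2017-10-19 + 22 days = 2017-11-10.

2017-09-27, 2017-10-19, 2017-11-10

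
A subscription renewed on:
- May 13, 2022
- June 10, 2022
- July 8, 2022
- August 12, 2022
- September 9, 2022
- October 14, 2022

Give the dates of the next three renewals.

November 11, 2022; December 9, 2022; January 13, 2023

All dates are Fridays, 28, 28, 35, 28, 35 days apart.
Specifically, the 2nd Friday of each month.
2nd Friday of November 2022: November 11, 2022.
December 2022 — 2nd Friday is December 9, 2022.
January 2023 — 2nd Friday is January 13, 2023.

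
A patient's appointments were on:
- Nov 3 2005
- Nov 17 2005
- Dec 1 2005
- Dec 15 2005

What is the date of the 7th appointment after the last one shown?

Mar 23 2006

The spacing is 14, 14, 14 days — always 14 days.
Dec 15 2005 + 14 days = Dec 29 2005.
Dec 29 2005 + 14 days = Jan 12 2006.
Jan 12 2006 + 14 days = Jan 26 2006.
Jan 26 2006 + 14 days = Feb 9 2006.
Feb 9 2006 + 14 days = Feb 23 2006.
Feb 23 2006 + 14 days = Mar 9 2006.
Mar 9 2006 + 14 days = Mar 23 2006.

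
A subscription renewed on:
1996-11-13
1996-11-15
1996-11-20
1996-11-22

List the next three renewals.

1996-11-27, 1996-11-29, 1996-12-04

Every event lands on a Wednesday or Friday (gaps cycle 2, 5, 2).
So the schedule is: every Wednesday and Friday.
The following Wednesday is 1996-11-27.
The following Friday is 1996-11-29.
The following Wednesday is 1996-12-04.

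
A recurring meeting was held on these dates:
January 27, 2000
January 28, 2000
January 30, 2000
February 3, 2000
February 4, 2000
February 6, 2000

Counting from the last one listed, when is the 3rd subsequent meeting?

Gaps: 1, 2, 4, 1, 2 days — not constant, but cyclic with period 3.
The events fall on every Thursday, Friday and Sunday.
Next Thursday: February 10, 2000.
Next Friday: February 11, 2000.
The following Sunday is February 13, 2000.

February 13, 2000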